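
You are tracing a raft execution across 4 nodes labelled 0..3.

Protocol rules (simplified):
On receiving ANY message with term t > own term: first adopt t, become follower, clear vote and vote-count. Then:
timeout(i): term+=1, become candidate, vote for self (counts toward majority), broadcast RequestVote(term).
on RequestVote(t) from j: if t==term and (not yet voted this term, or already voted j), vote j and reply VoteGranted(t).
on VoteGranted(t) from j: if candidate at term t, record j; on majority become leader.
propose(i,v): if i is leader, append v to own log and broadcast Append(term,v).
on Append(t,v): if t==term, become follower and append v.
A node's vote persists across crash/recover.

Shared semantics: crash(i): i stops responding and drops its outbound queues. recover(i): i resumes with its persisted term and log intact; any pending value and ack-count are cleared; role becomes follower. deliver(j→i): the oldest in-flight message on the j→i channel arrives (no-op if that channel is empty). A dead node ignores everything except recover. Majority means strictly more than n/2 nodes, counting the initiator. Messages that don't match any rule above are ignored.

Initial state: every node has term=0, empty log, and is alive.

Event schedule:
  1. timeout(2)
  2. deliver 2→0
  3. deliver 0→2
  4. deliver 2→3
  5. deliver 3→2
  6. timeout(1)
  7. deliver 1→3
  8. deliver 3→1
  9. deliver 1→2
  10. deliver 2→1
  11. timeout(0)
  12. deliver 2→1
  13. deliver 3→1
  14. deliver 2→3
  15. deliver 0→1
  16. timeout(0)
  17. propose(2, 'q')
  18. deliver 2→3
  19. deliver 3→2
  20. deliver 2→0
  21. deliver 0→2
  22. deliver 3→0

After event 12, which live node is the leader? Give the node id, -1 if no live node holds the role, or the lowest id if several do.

step 1 timeout(2): 2={cand,t=1,log=-}
step 2 deliver 2→0: 0={foll,t=1,log=-}
step 3 deliver 0→2: —
step 4 deliver 2→3: 3={foll,t=1,log=-}
step 5 deliver 3→2: 2={lead,t=1,log=-}
step 6 timeout(1): 1={cand,t=1,log=-}
step 7 deliver 1→3: —
step 8 deliver 3→1: —
step 9 deliver 1→2: —
step 10 deliver 2→1: —
step 11 timeout(0): 0={cand,t=2,log=-}
step 12 deliver 2→1: —

2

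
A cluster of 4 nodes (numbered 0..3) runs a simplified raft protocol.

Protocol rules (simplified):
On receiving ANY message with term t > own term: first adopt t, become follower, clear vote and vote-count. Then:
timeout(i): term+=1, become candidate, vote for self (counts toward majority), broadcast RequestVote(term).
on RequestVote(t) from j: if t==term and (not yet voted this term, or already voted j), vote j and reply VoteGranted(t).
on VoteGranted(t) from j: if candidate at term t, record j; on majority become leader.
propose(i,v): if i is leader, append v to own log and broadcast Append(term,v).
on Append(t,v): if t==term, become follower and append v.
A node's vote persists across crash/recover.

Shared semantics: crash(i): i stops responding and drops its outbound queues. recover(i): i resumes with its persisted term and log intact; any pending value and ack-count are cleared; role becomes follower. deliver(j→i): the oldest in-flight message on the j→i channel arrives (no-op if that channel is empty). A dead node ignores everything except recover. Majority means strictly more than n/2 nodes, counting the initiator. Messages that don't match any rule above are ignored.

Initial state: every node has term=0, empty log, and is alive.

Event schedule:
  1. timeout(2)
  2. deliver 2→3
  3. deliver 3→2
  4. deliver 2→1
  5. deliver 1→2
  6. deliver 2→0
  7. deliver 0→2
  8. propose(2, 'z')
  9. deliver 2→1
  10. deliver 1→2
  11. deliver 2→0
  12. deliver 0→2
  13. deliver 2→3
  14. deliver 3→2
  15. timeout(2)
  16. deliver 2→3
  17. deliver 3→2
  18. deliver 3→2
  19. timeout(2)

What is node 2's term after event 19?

[1] timeout(2) → N2(cand t1 [-])
[2] deliver 2→3 → N3(foll t1 [-])
[3] deliver 3→2 → ∅
[4] deliver 2→1 → N1(foll t1 [-])
[5] deliver 1→2 → N2(lead t1 [-])
[6] deliver 2→0 → N0(foll t1 [-])
[7] deliver 0→2 → ∅
[8] propose(2,'z') → N2(lead t1 [z])
[9] deliver 2→1 → N1(foll t1 [z])
[10] deliver 1→2 → ∅
[11] deliver 2→0 → N0(foll t1 [z])
[12] deliver 0→2 → ∅
[13] deliver 2→3 → N3(foll t1 [z])
[14] deliver 3→2 → ∅
[15] timeout(2) → N2(cand t2 [z])
[16] deliver 2→3 → N3(foll t2 [z])
[17] deliver 3→2 → ∅
[18] deliver 3→2 → ∅
[19] timeout(2) → N2(cand t3 [z])

3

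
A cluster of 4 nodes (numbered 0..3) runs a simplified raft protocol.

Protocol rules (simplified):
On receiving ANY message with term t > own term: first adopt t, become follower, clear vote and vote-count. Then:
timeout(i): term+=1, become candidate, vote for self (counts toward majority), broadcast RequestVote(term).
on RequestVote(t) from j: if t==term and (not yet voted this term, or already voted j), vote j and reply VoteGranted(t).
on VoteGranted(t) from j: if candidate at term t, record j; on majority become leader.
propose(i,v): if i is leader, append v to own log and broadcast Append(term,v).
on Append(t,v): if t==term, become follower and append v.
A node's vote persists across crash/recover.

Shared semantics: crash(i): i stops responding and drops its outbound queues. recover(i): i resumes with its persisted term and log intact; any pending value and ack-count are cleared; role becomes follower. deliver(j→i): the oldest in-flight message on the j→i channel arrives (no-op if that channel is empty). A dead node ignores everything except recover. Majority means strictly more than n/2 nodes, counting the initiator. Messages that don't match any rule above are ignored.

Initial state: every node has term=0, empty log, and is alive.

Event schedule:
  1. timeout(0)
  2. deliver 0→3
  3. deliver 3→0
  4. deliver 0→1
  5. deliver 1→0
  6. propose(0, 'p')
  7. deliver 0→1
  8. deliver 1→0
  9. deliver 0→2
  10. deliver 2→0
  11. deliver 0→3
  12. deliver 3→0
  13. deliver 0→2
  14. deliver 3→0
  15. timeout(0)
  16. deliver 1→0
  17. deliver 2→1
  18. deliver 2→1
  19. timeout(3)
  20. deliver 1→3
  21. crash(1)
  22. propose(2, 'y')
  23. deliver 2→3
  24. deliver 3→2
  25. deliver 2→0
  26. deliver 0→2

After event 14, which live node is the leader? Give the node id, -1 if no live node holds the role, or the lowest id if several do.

0

after 1 — timeout(0): n0:cand/t1/[-]
after 2 — deliver 0→3: n3:foll/t1/[-]
after 3 — deliver 3→0: ·
after 4 — deliver 0→1: n1:foll/t1/[-]
after 5 — deliver 1→0: n0:lead/t1/[-]
after 6 — propose(0,'p'): n0:lead/t1/[p]
after 7 — deliver 0→1: n1:foll/t1/[p]
after 8 — deliver 1→0: ·
after 9 — deliver 0→2: n2:foll/t1/[-]
after 10 — deliver 2→0: ·
after 11 — deliver 0→3: n3:foll/t1/[p]
after 12 — deliver 3→0: ·
after 13 — deliver 0→2: n2:foll/t1/[p]
after 14 — deliver 3→0: ·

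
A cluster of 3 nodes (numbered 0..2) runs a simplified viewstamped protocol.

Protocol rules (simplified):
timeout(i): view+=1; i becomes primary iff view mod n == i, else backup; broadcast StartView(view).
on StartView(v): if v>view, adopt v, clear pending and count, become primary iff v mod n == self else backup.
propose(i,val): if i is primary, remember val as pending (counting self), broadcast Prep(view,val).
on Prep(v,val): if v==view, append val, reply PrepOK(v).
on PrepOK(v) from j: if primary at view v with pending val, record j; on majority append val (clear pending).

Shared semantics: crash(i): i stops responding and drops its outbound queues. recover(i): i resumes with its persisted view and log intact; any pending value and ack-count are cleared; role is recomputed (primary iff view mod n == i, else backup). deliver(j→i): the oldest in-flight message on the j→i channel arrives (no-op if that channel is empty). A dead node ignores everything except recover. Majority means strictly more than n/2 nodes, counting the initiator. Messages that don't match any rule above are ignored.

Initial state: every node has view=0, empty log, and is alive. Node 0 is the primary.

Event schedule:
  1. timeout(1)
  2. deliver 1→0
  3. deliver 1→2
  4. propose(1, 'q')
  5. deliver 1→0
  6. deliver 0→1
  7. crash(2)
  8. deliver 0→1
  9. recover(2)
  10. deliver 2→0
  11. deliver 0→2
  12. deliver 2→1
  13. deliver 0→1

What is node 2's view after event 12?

1

[1] timeout(1) → N1(prim v1 [-])
[2] deliver 1→0 → N0(back v1 [-])
[3] deliver 1→2 → N2(back v1 [-])
[4] propose(1,'q') → ∅
[5] deliver 1→0 → N0(back v1 [q])
[6] deliver 0→1 → N1(prim v1 [q])
[7] crash(2) → N2(✗back v1 [-])
[8] deliver 0→1 → ∅
[9] recover(2) → N2(back v1 [-])
[10] deliver 2→0 → ∅
[11] deliver 0→2 → ∅
[12] deliver 2→1 → ∅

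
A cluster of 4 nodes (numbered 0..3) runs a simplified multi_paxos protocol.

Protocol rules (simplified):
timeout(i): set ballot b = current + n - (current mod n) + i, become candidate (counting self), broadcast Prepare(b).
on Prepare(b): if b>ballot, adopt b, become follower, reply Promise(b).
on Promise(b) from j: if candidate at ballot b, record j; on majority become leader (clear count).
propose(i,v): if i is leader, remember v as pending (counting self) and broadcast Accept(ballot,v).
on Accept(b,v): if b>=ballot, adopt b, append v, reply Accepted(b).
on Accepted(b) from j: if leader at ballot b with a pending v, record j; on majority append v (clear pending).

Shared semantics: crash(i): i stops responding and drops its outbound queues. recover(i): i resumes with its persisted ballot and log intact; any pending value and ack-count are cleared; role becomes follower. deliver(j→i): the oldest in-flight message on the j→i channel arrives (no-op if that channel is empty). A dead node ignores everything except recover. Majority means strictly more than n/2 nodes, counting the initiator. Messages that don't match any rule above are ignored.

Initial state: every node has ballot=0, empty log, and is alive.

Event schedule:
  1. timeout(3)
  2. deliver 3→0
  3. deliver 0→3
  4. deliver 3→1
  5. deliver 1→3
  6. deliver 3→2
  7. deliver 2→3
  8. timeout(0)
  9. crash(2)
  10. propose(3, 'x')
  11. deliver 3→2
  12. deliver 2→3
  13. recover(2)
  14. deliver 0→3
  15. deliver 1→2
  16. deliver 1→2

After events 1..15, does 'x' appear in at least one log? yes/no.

after 1 — timeout(3): n3:cand/b7/[-]
after 2 — deliver 3→0: n0:foll/b7/[-]
after 3 — deliver 0→3: ·
after 4 — deliver 3→1: n1:foll/b7/[-]
after 5 — deliver 1→3: n3:lead/b7/[-]
after 6 — deliver 3→2: n2:foll/b7/[-]
after 7 — deliver 2→3: ·
after 8 — timeout(0): n0:cand/b8/[-]
after 9 — crash(2): n2:✗foll/b7/[-]
after 10 — propose(3,'x'): ·
after 11 — deliver 3→2: ·
after 12 — deliver 2→3: ·
after 13 — recover(2): n2:foll/b7/[-]
after 14 — deliver 0→3: n3:foll/b8/[-]
after 15 — deliver 1→2: ·

no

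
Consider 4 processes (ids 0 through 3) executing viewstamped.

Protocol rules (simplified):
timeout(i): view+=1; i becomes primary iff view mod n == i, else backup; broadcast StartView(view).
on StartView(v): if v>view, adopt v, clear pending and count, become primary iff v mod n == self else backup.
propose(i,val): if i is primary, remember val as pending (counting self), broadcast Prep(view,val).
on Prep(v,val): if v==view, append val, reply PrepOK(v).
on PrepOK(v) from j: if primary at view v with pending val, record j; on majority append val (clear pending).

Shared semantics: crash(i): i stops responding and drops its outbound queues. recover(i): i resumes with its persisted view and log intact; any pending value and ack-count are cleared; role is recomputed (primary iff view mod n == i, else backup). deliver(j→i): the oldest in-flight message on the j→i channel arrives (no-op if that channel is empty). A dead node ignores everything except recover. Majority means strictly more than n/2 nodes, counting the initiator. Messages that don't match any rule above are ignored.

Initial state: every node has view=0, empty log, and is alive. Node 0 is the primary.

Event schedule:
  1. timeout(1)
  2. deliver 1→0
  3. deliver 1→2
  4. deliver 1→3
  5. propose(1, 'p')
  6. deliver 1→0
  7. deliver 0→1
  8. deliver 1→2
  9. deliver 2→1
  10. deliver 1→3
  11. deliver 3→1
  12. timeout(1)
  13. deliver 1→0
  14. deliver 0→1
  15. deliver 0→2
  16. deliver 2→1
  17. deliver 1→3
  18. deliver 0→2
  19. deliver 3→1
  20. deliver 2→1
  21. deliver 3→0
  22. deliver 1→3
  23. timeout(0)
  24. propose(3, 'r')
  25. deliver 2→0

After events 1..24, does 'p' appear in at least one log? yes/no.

yes

after 1 — timeout(1): n1:prim/v1/[-]
after 2 — deliver 1→0: n0:back/v1/[-]
after 3 — deliver 1→2: n2:back/v1/[-]
after 4 — deliver 1→3: n3:back/v1/[-]
after 5 — propose(1,'p'): ·
after 6 — deliver 1→0: n0:back/v1/[p]
after 7 — deliver 0→1: ·
after 8 — deliver 1→2: n2:back/v1/[p]
after 9 — deliver 2→1: n1:prim/v1/[p]
after 10 — deliver 1→3: n3:back/v1/[p]
after 11 — deliver 3→1: ·
after 12 — timeout(1): n1:back/v2/[p]
after 13 — deliver 1→0: n0:back/v2/[p]
after 14 — deliver 0→1: ·
after 15 — deliver 0→2: ·
after 16 — deliver 2→1: ·
after 17 — deliver 1→3: n3:back/v2/[p]
after 18 — deliver 0→2: ·
after 19 — deliver 3→1: ·
after 20 — deliver 2→1: ·
after 21 — deliver 3→0: ·
after 22 — deliver 1→3: ·
after 23 — timeout(0): n0:back/v3/[p]
after 24 — propose(3,'r'): ·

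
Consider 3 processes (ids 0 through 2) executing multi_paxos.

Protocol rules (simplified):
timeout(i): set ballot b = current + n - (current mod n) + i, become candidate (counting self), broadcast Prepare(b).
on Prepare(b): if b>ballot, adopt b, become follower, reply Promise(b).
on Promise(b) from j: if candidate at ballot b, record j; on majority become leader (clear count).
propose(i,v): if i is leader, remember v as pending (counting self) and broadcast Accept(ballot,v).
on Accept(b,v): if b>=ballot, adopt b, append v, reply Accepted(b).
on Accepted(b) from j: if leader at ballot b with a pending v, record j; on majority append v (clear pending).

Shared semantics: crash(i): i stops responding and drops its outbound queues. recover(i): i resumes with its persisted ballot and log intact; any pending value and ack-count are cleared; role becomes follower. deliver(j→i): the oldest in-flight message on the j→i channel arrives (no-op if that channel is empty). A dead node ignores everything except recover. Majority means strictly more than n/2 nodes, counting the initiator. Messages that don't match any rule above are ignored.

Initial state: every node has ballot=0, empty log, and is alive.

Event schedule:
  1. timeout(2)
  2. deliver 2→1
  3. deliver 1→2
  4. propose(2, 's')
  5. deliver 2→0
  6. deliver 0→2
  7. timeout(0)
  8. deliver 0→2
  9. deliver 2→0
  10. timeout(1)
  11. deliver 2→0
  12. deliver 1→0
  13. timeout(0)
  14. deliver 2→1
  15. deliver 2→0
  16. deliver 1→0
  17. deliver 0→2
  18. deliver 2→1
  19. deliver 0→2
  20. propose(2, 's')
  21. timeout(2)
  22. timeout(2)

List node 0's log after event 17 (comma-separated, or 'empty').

1. timeout(2):  <2:cand b5 ->
2. deliver 2→1:  <1:foll b5 ->
3. deliver 1→2:  <2:lead b5 ->
4. propose(2,'s'):  nop
5. deliver 2→0:  <0:foll b5 ->
6. deliver 0→2:  nop
7. timeout(0):  <0:cand b6 ->
8. deliver 0→2:  <2:foll b6 ->
9. deliver 2→0:  nop
10. timeout(1):  <1:cand b7 ->
11. deliver 2→0:  <0:lead b6 ->
12. deliver 1→0:  <0:foll b7 ->
13. timeout(0):  <0:cand b9 ->
14. deliver 2→1:  nop
15. deliver 2→0:  nop
16. deliver 1→0:  nop
17. deliver 0→2:  <2:foll b9 ->

empty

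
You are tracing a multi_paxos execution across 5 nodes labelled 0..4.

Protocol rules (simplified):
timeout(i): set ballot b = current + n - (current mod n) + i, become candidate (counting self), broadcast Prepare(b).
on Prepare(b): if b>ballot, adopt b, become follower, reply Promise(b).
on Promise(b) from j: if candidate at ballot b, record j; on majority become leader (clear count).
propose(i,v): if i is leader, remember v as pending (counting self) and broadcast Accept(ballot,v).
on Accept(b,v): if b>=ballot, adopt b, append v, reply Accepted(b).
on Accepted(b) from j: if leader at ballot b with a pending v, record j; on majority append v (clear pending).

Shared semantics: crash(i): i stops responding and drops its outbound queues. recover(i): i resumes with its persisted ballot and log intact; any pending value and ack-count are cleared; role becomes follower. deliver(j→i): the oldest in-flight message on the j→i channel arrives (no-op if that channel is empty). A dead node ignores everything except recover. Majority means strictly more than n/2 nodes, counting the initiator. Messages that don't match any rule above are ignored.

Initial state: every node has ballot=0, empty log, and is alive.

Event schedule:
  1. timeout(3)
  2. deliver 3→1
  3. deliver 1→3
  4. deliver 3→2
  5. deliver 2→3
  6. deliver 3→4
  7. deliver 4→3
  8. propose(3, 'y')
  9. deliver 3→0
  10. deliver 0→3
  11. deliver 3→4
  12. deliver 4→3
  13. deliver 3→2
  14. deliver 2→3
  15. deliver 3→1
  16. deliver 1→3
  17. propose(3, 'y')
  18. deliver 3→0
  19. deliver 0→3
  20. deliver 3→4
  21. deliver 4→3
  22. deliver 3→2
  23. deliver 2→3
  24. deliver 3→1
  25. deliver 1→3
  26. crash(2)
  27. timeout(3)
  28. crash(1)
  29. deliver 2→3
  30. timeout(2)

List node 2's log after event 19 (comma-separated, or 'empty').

e1 timeout(3): 3[cand,b=8,-]
e2 deliver 3→1: 1[foll,b=8,-]
e3 deliver 1→3: ·
e4 deliver 3→2: 2[foll,b=8,-]
e5 deliver 2→3: 3[lead,b=8,-]
e6 deliver 3→4: 4[foll,b=8,-]
e7 deliver 4→3: ·
e8 propose(3,'y'): ·
e9 deliver 3→0: 0[foll,b=8,-]
e10 deliver 0→3: ·
e11 deliver 3→4: 4[foll,b=8,y]
e12 deliver 4→3: ·
e13 deliver 3→2: 2[foll,b=8,y]
e14 deliver 2→3: 3[lead,b=8,y]
e15 deliver 3→1: 1[foll,b=8,y]
e16 deliver 1→3: ·
e17 propose(3,'y'): ·
e18 deliver 3→0: 0[foll,b=8,y]
e19 deliver 0→3: ·

y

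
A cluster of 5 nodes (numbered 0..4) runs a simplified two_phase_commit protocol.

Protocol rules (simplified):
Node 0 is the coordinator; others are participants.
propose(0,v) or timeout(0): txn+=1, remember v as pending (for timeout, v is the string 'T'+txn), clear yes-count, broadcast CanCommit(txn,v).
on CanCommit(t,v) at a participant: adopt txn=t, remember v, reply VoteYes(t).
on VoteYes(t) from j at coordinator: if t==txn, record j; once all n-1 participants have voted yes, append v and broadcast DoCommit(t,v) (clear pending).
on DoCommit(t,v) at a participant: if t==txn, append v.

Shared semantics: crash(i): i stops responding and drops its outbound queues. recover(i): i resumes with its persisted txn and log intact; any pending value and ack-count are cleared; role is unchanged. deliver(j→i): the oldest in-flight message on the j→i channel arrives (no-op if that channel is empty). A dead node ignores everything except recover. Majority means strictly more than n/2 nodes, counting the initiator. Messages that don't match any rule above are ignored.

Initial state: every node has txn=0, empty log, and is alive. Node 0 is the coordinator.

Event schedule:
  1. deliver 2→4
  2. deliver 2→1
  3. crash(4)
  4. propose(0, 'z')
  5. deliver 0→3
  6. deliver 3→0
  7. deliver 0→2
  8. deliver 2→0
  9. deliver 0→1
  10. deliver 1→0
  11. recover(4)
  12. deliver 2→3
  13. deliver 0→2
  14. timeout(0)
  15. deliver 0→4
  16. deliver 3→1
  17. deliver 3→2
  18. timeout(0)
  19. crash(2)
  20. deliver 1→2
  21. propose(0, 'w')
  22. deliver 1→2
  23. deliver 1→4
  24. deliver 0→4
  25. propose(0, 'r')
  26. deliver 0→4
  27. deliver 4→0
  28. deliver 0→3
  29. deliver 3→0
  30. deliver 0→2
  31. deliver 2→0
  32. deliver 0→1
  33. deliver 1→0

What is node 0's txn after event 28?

e1 deliver 2→4: ·
e2 deliver 2→1: ·
e3 crash(4): 4[✗part,t=0,-]
e4 propose(0,'z'): 0[coor,t=1,-]
e5 deliver 0→3: 3[part,t=1,-]
e6 deliver 3→0: ·
e7 deliver 0→2: 2[part,t=1,-]
e8 deliver 2→0: ·
e9 deliver 0→1: 1[part,t=1,-]
e10 deliver 1→0: ·
e11 recover(4): 4[part,t=0,-]
e12 deliver 2→3: ·
e13 deliver 0→2: ·
e14 timeout(0): 0[coor,t=2,-]
e15 deliver 0→4: 4[part,t=1,-]
e16 deliver 3→1: ·
e17 deliver 3→2: ·
e18 timeout(0): 0[coor,t=3,-]
e19 crash(2): 2[✗part,t=1,-]
e20 deliver 1→2: ·
e21 propose(0,'w'): 0[coor,t=4,-]
e22 deliver 1→2: ·
e23 deliver 1→4: ·
e24 deliver 0→4: 4[part,t=2,-]
e25 propose(0,'r'): 0[coor,t=5,-]
e26 deliver 0→4: 4[part,t=3,-]
e27 deliver 4→0: ·
e28 deliver 0→3: 3[part,t=2,-]

5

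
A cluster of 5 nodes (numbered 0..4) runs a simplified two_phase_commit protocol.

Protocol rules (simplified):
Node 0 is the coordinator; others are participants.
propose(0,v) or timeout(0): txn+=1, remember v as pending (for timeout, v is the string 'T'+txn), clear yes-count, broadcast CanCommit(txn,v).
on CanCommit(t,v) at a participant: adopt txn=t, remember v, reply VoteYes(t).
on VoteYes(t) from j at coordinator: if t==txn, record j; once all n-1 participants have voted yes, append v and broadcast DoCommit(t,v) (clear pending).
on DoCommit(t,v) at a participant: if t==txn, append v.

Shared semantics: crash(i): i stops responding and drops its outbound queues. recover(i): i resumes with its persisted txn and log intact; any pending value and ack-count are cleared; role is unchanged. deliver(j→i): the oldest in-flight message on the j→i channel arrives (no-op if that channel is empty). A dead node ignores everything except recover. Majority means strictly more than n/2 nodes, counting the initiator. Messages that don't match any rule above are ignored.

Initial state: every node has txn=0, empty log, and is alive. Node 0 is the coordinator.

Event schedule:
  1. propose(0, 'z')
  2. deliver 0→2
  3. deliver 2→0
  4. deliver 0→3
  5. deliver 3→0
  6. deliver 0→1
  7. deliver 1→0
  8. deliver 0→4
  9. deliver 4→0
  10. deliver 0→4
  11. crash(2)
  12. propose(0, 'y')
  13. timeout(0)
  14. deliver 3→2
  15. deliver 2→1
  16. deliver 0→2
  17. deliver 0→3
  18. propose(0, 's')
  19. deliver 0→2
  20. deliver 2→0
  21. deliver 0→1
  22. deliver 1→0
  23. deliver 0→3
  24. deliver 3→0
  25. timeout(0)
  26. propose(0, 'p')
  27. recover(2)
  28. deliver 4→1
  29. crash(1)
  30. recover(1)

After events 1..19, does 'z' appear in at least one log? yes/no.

[1] propose(0,'z') → N0(coor t1 [-])
[2] deliver 0→2 → N2(part t1 [-])
[3] deliver 2→0 → ∅
[4] deliver 0→3 → N3(part t1 [-])
[5] deliver 3→0 → ∅
[6] deliver 0→1 → N1(part t1 [-])
[7] deliver 1→0 → ∅
[8] deliver 0→4 → N4(part t1 [-])
[9] deliver 4→0 → N0(coor t1 [z])
[10] deliver 0→4 → N4(part t1 [z])
[11] crash(2) → N2(✗part t1 [-])
[12] propose(0,'y') → N0(coor t2 [z])
[13] timeout(0) → N0(coor t3 [z])
[14] deliver 3→2 → ∅
[15] deliver 2→1 → ∅
[16] deliver 0→2 → ∅
[17] deliver 0→3 → N3(part t1 [z])
[18] propose(0,'s') → N0(coor t4 [z])
[19] deliver 0→2 → ∅

yes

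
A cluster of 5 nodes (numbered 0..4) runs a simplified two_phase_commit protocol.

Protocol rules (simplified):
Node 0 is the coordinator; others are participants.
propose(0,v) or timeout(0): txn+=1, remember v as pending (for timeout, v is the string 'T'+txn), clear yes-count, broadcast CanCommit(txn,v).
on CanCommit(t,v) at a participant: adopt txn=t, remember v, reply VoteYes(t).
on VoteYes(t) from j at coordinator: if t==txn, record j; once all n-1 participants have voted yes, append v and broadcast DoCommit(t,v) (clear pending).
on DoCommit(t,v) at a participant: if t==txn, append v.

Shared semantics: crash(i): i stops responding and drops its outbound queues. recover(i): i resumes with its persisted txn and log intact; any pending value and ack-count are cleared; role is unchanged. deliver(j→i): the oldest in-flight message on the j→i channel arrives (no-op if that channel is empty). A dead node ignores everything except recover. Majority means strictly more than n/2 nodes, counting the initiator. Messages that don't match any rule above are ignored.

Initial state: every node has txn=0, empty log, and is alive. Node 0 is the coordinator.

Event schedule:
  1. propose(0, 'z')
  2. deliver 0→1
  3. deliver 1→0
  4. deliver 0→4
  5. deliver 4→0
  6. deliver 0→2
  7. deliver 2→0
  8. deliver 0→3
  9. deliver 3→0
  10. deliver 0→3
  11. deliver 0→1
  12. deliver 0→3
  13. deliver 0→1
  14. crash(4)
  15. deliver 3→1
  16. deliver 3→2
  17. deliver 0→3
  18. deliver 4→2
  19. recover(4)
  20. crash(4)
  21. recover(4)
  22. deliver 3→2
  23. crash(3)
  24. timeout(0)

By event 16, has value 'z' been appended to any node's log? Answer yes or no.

1. propose(0,'z'):  <0:coor t1 ->
2. deliver 0→1:  <1:part t1 ->
3. deliver 1→0:  nop
4. deliver 0→4:  <4:part t1 ->
5. deliver 4→0:  nop
6. deliver 0→2:  <2:part t1 ->
7. deliver 2→0:  nop
8. deliver 0→3:  <3:part t1 ->
9. deliver 3→0:  <0:coor t1 z>
10. deliver 0→3:  <3:part t1 z>
11. deliver 0→1:  <1:part t1 z>
12. deliver 0→3:  nop
13. deliver 0→1:  nop
14. crash(4):  <4:✗part t1 ->
15. deliver 3→1:  nop
16. deliver 3→2:  nop

yes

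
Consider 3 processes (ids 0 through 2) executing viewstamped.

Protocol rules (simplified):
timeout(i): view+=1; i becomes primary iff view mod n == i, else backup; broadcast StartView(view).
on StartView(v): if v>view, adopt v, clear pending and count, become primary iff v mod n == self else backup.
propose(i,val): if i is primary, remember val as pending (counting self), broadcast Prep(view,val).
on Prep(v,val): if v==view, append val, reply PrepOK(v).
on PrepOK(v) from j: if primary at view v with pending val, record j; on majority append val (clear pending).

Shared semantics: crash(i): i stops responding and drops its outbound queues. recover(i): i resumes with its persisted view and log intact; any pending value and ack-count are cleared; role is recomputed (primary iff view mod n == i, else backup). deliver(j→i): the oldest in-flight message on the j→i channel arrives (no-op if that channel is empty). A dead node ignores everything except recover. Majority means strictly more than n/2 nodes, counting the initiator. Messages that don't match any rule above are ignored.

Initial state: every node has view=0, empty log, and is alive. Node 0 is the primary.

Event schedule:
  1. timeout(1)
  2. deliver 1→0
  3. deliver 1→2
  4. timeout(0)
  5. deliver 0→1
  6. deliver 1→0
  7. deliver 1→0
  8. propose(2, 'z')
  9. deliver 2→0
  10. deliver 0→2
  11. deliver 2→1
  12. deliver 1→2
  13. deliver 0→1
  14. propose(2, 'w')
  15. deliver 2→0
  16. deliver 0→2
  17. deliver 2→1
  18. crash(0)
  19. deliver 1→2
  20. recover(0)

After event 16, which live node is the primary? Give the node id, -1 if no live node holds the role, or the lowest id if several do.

2

after 1 — timeout(1): n1:prim/v1/[-]
after 2 — deliver 1→0: n0:back/v1/[-]
after 3 — deliver 1→2: n2:back/v1/[-]
after 4 — timeout(0): n0:back/v2/[-]
after 5 — deliver 0→1: n1:back/v2/[-]
after 6 — deliver 1→0: ·
after 7 — deliver 1→0: ·
after 8 — propose(2,'z'): ·
after 9 — deliver 2→0: ·
after 10 — deliver 0→2: n2:prim/v2/[-]
after 11 — deliver 2→1: ·
after 12 — deliver 1→2: ·
after 13 — deliver 0→1: ·
after 14 — propose(2,'w'): ·
after 15 — deliver 2→0: n0:back/v2/[w]
after 16 — deliver 0→2: n2:prim/v2/[w]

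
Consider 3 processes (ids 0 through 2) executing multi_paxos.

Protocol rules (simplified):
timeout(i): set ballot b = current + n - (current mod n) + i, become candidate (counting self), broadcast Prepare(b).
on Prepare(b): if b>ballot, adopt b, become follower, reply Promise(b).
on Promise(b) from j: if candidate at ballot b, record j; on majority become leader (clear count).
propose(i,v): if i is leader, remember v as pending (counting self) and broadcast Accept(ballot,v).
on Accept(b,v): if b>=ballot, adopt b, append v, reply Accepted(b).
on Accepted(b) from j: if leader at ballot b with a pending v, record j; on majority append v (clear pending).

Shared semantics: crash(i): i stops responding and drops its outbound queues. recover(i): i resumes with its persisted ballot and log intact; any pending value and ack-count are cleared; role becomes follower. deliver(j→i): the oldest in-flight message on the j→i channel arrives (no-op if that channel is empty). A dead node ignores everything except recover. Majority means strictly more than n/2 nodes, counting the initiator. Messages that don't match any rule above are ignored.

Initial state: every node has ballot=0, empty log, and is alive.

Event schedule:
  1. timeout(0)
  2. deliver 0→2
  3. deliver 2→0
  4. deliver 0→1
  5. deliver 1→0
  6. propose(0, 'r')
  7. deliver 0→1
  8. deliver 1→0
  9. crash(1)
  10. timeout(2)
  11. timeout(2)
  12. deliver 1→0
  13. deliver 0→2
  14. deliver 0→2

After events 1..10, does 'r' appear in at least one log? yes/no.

yes

after 1 — timeout(0): n0:cand/b3/[-]
after 2 — deliver 0→2: n2:foll/b3/[-]
after 3 — deliver 2→0: n0:lead/b3/[-]
after 4 — deliver 0→1: n1:foll/b3/[-]
after 5 — deliver 1→0: ·
after 6 — propose(0,'r'): ·
after 7 — deliver 0→1: n1:foll/b3/[r]
after 8 — deliver 1→0: n0:lead/b3/[r]
after 9 — crash(1): n1:✗foll/b3/[r]
after 10 — timeout(2): n2:cand/b8/[-]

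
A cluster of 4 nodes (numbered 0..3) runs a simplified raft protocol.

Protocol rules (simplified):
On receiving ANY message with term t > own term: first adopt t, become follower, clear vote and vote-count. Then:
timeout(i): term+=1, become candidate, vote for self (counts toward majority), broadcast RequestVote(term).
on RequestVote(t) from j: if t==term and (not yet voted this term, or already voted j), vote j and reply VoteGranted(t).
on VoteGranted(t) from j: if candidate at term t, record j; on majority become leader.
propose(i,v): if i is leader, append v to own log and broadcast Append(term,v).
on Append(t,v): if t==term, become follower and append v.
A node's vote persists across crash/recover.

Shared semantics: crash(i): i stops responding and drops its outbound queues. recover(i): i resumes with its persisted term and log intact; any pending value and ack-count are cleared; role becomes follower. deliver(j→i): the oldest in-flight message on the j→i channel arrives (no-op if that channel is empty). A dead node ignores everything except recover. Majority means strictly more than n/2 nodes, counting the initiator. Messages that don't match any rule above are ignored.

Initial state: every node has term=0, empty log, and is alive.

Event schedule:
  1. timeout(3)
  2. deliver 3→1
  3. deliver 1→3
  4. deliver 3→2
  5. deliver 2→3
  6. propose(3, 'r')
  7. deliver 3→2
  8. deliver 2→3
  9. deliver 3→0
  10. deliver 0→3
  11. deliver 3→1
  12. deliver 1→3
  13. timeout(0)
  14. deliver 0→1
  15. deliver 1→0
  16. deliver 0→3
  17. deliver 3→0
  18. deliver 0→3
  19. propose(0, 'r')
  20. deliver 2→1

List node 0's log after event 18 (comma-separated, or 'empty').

empty

after 1 — timeout(3): n3:cand/t1/[-]
after 2 — deliver 3→1: n1:foll/t1/[-]
after 3 — deliver 1→3: ·
after 4 — deliver 3→2: n2:foll/t1/[-]
after 5 — deliver 2→3: n3:lead/t1/[-]
after 6 — propose(3,'r'): n3:lead/t1/[r]
after 7 — deliver 3→2: n2:foll/t1/[r]
after 8 — deliver 2→3: ·
after 9 — deliver 3→0: n0:foll/t1/[-]
after 10 — deliver 0→3: ·
after 11 — deliver 3→1: n1:foll/t1/[r]
after 12 — deliver 1→3: ·
after 13 — timeout(0): n0:cand/t2/[-]
after 14 — deliver 0→1: n1:foll/t2/[r]
after 15 — deliver 1→0: ·
after 16 — deliver 0→3: n3:foll/t2/[r]
after 17 — deliver 3→0: ·
after 18 — deliver 0→3: ·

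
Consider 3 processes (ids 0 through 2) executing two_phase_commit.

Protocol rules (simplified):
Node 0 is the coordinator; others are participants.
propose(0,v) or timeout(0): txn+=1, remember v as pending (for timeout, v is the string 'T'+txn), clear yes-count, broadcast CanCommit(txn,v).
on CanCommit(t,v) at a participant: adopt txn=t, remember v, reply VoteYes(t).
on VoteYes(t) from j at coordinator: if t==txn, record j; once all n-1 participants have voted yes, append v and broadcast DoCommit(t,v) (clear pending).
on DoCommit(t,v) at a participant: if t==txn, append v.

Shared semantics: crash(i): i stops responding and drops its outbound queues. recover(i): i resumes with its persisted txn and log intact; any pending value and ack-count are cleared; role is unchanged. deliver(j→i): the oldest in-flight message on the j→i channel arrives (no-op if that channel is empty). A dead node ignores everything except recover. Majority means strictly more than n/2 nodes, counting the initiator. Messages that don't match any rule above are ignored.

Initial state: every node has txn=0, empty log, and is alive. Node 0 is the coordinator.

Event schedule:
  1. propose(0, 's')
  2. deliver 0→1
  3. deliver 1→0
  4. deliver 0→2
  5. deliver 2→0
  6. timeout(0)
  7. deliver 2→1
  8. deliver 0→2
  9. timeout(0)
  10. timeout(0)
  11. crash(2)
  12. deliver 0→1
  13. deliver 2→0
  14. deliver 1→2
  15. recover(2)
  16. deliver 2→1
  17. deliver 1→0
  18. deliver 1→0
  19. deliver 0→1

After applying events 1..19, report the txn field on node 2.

step 1 propose(0,'s'): 0={coor,t=1,log=-}
step 2 deliver 0→1: 1={part,t=1,log=-}
step 3 deliver 1→0: —
step 4 deliver 0→2: 2={part,t=1,log=-}
step 5 deliver 2→0: 0={coor,t=1,log=s}
step 6 timeout(0): 0={coor,t=2,log=s}
step 7 deliver 2→1: —
step 8 deliver 0→2: 2={part,t=1,log=s}
step 9 timeout(0): 0={coor,t=3,log=s}
step 10 timeout(0): 0={coor,t=4,log=s}
step 11 crash(2): 2={✗part,t=1,log=s}
step 12 deliver 0→1: 1={part,t=1,log=s}
step 13 deliver 2→0: —
step 14 deliver 1→2: —
step 15 recover(2): 2={part,t=1,log=s}
step 16 deliver 2→1: —
step 17 deliver 1→0: —
step 18 deliver 1→0: —
step 19 deliver 0→1: 1={part,t=2,log=s}

1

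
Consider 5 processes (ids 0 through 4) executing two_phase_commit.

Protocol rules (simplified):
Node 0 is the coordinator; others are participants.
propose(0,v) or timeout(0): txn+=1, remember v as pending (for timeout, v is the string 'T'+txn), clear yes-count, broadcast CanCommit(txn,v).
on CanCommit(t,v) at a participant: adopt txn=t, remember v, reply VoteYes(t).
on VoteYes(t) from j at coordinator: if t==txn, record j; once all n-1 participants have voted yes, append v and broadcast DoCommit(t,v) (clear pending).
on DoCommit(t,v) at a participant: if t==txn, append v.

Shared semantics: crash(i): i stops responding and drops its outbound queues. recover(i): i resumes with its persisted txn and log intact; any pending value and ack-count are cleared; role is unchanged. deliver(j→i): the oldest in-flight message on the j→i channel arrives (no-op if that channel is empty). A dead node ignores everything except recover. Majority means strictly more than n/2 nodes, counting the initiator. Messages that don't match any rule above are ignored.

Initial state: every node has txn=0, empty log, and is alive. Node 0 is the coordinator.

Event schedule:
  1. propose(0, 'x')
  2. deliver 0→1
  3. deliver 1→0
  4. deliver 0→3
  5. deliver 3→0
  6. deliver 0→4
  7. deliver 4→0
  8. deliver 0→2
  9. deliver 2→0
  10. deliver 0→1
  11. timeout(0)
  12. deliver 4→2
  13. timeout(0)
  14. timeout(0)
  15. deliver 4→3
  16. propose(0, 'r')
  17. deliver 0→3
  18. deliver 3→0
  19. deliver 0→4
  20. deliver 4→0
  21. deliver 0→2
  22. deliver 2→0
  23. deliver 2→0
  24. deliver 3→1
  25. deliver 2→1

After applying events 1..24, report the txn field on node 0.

5

[1] propose(0,'x') → N0(coor t1 [-])
[2] deliver 0→1 → N1(part t1 [-])
[3] deliver 1→0 → ∅
[4] deliver 0→3 → N3(part t1 [-])
[5] deliver 3→0 → ∅
[6] deliver 0→4 → N4(part t1 [-])
[7] deliver 4→0 → ∅
[8] deliver 0→2 → N2(part t1 [-])
[9] deliver 2→0 → N0(coor t1 [x])
[10] deliver 0→1 → N1(part t1 [x])
[11] timeout(0) → N0(coor t2 [x])
[12] deliver 4→2 → ∅
[13] timeout(0) → N0(coor t3 [x])
[14] timeout(0) → N0(coor t4 [x])
[15] deliver 4→3 → ∅
[16] propose(0,'r') → N0(coor t5 [x])
[17] deliver 0→3 → N3(part t1 [x])
[18] deliver 3→0 → ∅
[19] deliver 0→4 → N4(part t1 [x])
[20] deliver 4→0 → ∅
[21] deliver 0→2 → N2(part t1 [x])
[22] deliver 2→0 → ∅
[23] deliver 2→0 → ∅
[24] deliver 3→1 → ∅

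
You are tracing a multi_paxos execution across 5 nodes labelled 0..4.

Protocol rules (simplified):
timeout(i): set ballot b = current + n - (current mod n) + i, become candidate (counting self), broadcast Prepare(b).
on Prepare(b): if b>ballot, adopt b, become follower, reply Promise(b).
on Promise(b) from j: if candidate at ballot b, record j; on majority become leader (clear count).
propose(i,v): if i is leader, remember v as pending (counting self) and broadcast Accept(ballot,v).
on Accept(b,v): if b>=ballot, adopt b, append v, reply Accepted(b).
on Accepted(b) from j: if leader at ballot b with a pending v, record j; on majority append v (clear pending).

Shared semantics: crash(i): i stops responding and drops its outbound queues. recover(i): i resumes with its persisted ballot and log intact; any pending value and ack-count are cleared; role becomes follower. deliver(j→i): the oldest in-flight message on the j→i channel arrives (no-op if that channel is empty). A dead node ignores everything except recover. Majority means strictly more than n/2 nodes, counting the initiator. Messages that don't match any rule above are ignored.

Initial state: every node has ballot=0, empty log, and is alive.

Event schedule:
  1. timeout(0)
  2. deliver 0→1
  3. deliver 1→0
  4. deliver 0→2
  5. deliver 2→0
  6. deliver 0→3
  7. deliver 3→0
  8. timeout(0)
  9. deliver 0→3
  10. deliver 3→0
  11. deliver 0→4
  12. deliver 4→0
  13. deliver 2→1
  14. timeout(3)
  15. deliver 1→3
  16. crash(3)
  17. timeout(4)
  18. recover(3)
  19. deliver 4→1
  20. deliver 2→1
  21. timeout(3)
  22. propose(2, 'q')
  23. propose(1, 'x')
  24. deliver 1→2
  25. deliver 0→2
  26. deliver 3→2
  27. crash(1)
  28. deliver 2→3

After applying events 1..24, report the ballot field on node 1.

14

after 1 — timeout(0): n0:cand/b5/[-]
after 2 — deliver 0→1: n1:foll/b5/[-]
after 3 — deliver 1→0: ·
after 4 — deliver 0→2: n2:foll/b5/[-]
after 5 — deliver 2→0: n0:lead/b5/[-]
after 6 — deliver 0→3: n3:foll/b5/[-]
after 7 — deliver 3→0: ·
after 8 — timeout(0): n0:cand/b10/[-]
after 9 — deliver 0→3: n3:foll/b10/[-]
after 10 — deliver 3→0: ·
after 11 — deliver 0→4: n4:foll/b5/[-]
after 12 — deliver 4→0: ·
after 13 — deliver 2→1: ·
after 14 — timeout(3): n3:cand/b18/[-]
after 15 — deliver 1→3: ·
after 16 — crash(3): n3:✗cand/b18/[-]
after 17 — timeout(4): n4:cand/b14/[-]
after 18 — recover(3): n3:foll/b18/[-]
after 19 — deliver 4→1: n1:foll/b14/[-]
after 20 — deliver 2→1: ·
after 21 — timeout(3): n3:cand/b23/[-]
after 22 — propose(2,'q'): ·
after 23 — propose(1,'x'): ·
after 24 — deliver 1→2: ·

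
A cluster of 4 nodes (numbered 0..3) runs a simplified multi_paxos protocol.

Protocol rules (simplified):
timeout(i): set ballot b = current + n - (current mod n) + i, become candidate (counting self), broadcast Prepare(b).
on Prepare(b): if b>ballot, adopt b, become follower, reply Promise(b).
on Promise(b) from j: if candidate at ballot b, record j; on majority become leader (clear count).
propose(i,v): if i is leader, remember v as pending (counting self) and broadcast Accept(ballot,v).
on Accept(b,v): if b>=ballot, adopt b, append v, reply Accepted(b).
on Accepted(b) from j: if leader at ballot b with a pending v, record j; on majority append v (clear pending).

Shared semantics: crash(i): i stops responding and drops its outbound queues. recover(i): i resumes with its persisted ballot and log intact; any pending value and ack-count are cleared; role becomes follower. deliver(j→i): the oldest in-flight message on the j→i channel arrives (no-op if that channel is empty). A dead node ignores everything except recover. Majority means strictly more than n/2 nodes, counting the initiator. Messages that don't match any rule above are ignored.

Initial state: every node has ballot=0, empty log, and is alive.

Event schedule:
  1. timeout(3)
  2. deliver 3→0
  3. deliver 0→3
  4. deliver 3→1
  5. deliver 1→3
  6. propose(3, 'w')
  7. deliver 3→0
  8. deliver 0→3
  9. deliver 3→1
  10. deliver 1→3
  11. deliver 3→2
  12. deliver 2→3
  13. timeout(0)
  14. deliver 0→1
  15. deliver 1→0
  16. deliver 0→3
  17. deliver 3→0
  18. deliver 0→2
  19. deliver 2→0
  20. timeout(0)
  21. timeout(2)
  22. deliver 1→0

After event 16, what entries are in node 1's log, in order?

[1] timeout(3) → N3(cand b7 [-])
[2] deliver 3→0 → N0(foll b7 [-])
[3] deliver 0→3 → ∅
[4] deliver 3→1 → N1(foll b7 [-])
[5] deliver 1→3 → N3(lead b7 [-])
[6] propose(3,'w') → ∅
[7] deliver 3→0 → N0(foll b7 [w])
[8] deliver 0→3 → ∅
[9] deliver 3→1 → N1(foll b7 [w])
[10] deliver 1→3 → N3(lead b7 [w])
[11] deliver 3→2 → N2(foll b7 [-])
[12] deliver 2→3 → ∅
[13] timeout(0) → N0(cand b8 [w])
[14] deliver 0→1 → N1(foll b8 [w])
[15] deliver 1→0 → ∅
[16] deliver 0→3 → N3(foll b8 [w])

w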